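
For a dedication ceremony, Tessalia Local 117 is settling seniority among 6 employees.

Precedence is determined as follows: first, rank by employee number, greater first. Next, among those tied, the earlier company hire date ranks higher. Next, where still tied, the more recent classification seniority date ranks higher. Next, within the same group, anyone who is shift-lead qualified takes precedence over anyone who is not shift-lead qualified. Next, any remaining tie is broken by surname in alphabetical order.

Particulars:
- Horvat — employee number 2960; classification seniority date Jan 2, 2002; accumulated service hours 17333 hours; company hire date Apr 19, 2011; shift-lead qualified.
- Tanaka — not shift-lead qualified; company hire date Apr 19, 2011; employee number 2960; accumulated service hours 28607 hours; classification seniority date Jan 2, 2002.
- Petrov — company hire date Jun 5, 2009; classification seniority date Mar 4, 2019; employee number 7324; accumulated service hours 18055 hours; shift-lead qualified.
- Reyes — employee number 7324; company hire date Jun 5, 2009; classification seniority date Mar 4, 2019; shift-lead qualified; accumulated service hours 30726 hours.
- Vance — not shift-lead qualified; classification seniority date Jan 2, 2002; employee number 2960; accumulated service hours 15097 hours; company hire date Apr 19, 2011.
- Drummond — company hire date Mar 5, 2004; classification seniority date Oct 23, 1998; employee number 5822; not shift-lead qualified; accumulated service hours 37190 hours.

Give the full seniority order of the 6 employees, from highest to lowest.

By employee number (higher first): Petrov and Reyes (both 7324); then Drummond (5822); then Horvat, Tanaka and Vance (each 2960).
Petrov and Reyes both have company hire date Jun 5, 2009, so the next rule applies.
Petrov and Reyes both have classification seniority date Mar 4, 2019, so the next rule applies.
Petrov and Reyes are each shift-lead qualified, so the next rule applies.
Among Petrov and Reyes, alphabetically by surname: Petrov before Reyes.
Horvat, Tanaka and Vance all have company hire date Apr 19, 2011, so the next rule applies.
Horvat, Tanaka and Vance all have classification seniority date Jan 2, 2002, so the next rule applies.
Among Horvat, Tanaka and Vance, shift-lead qualified before not shift-lead qualified: Horvat (shift-lead qualified) before Tanaka and Vance (not shift-lead qualified).
Among Tanaka and Vance, alphabetically by surname: Tanaka before Vance.
Full order: Petrov, Reyes, Drummond, Horvat, Tanaka, Vance.

Petrov, Reyes, Drummond, Horvat, Tanaka, Vance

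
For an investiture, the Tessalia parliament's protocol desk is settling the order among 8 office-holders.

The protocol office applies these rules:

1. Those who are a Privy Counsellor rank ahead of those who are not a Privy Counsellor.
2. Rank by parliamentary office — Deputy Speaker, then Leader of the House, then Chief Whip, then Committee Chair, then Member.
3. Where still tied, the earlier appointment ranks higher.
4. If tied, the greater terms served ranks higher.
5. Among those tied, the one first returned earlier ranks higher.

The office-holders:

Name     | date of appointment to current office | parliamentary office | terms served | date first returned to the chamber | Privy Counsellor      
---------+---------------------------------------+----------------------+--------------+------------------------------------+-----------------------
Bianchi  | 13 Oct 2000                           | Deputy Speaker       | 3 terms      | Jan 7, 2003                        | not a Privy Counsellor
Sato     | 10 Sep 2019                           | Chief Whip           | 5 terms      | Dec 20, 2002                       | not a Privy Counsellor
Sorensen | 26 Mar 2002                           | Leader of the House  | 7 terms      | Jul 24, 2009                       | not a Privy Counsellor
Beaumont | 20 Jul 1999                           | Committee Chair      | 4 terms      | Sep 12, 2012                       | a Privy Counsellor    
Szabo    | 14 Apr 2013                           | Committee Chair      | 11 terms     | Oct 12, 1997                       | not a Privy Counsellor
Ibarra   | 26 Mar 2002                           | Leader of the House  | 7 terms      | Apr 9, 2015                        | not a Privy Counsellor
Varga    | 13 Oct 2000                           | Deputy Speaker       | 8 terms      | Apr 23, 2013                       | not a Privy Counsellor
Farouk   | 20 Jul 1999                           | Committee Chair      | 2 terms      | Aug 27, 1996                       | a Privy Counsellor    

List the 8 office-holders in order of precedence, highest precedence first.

By the first rule: Beaumont and Farouk (both a Privy Counsellor); then Varga, Bianchi, Sorensen, Ibarra, Sato and Szabo (each not a Privy Counsellor).
Beaumont and Farouk are each Committee Chair, so the next rule applies.
Beaumont and Farouk both have date of appointment to current office 20 Jul 1999, so the next rule applies.
Among Beaumont and Farouk, by terms served (higher first): Beaumont (4 terms) before Farouk (2 terms).
Among Varga, Bianchi, Sorensen, Ibarra, Sato and Szabo, by parliamentary office: Varga and Bianchi (Deputy Speaker) before Sorensen and Ibarra (Leader of the House) before Sato (Chief Whip) before Szabo (Committee Chair).
Varga and Bianchi both have date of appointment to current office 13 Oct 2000, so the next rule applies.
Among Varga and Bianchi, by terms served (higher first): Varga (8 terms) before Bianchi (3 terms).
Sorensen and Ibarra both have date of appointment to current office 26 Mar 2002, so the next rule applies.
Sorensen and Ibarra both have terms served 7 terms, so the next rule applies.
Among Sorensen and Ibarra, by date first returned to the chamber (earlier first): Sorensen (Jul 24, 2009) before Ibarra (Apr 9, 2015).
Full order: Beaumont, Farouk, Varga, Bianchi, Sorensen, Ibarra, Sato, Szabo.

Beaumont, Farouk, Varga, Bianchi, Sorensen, Ibarra, Sato, Szabo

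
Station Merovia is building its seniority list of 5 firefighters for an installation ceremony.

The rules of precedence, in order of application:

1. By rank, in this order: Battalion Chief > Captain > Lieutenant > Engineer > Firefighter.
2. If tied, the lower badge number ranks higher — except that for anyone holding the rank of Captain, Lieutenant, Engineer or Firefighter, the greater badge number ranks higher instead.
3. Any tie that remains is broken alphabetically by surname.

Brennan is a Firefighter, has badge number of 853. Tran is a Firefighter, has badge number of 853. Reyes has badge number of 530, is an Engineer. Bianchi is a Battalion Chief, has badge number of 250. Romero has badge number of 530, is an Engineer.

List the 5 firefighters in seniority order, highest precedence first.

Bianchi, Reyes, Romero, Brennan, Tran

By rank: Bianchi (Battalion Chief); then Reyes and Romero (Engineer); then Brennan and Tran (Firefighter).
Reyes and Romero both have badge number 530, so the next rule applies.
Among Reyes and Romero, alphabetically by surname: Reyes before Romero.
Brennan and Tran both have badge number 853, so the next rule applies.
Among Brennan and Tran, alphabetically by surname: Brennan before Tran.
Full order: Bianchi, Reyes, Romero, Brennan, Tran.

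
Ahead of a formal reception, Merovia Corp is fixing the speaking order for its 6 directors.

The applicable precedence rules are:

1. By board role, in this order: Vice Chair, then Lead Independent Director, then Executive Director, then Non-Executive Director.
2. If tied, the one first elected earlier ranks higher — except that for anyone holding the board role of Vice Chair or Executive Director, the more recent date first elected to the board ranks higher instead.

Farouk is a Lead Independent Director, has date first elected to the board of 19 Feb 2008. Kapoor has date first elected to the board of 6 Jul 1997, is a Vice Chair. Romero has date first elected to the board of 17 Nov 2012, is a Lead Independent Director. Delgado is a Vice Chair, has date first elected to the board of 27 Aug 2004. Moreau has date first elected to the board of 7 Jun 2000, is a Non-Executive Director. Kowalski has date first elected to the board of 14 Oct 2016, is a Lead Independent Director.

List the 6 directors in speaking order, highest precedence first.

Delgado, Kapoor, Farouk, Romero, Kowalski, Moreau

By board role: Delgado and Kapoor (Vice Chair); then Farouk, Romero and Kowalski (Lead Independent Director); then Moreau (Non-Executive Director).
Among Delgado and Kapoor, by date first elected to the board (later first) (reversed rule for this group): Delgado (27 Aug 2004) before Kapoor (6 Jul 1997).
Among Farouk, Romero and Kowalski, by date first elected to the board (earlier first): Farouk (19 Feb 2008) before Romero (17 Nov 2012) before Kowalski (14 Oct 2016).
Full order: Delgado, Kapoor, Farouk, Romero, Kowalski, Moreau.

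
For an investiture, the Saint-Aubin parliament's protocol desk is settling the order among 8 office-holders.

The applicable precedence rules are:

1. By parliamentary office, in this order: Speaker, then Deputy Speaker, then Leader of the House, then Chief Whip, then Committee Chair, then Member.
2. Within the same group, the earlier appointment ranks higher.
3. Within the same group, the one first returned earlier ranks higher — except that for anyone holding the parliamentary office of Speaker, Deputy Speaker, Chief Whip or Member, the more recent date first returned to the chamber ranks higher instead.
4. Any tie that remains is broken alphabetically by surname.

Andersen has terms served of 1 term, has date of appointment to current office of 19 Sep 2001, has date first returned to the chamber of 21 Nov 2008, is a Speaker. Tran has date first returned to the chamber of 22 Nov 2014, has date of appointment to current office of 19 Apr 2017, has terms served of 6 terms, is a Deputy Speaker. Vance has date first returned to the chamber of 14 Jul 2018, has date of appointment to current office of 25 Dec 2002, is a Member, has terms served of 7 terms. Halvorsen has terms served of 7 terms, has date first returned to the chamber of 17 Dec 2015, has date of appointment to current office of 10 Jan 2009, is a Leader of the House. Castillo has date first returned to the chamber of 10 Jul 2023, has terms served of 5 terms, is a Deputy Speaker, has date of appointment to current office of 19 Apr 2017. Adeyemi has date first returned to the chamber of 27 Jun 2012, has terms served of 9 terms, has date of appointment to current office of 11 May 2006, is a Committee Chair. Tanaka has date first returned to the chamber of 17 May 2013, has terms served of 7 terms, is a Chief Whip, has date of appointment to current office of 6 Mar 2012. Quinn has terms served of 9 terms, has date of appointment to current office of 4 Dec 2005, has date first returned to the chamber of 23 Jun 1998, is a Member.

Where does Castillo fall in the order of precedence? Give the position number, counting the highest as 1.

By parliamentary office: Andersen (Speaker); then Castillo and Tran (Deputy Speaker); then Halvorsen (Leader of the House); then Tanaka (Chief Whip); then Adeyemi (Committee Chair); then Vance and Quinn (Member).
Castillo and Tran both have date of appointment to current office 19 Apr 2017, so the next rule applies.
Among Castillo and Tran, by date first returned to the chamber (later first) (reversed rule for this group): Castillo (10 Jul 2023) before Tran (22 Nov 2014).
Among Vance and Quinn, by date of appointment to current office (earlier first): Vance (25 Dec 2002) before Quinn (4 Dec 2005).
Order: Andersen, Castillo, Tran, Halvorsen, Tanaka, Adeyemi, Vance, Quinn. So position 2.

2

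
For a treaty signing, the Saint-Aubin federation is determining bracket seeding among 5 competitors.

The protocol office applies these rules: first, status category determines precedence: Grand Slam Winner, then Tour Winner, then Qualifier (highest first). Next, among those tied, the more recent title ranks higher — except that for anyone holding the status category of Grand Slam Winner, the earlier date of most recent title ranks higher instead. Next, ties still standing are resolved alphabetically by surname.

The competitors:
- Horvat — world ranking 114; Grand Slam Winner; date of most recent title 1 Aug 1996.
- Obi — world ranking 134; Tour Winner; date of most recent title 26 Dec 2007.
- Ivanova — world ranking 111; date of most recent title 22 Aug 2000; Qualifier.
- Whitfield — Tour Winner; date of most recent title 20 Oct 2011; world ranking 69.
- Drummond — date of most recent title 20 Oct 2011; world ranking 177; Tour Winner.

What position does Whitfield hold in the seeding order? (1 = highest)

3

By status category: Horvat (Grand Slam Winner); then Drummond, Whitfield and Obi (Tour Winner); then Ivanova (Qualifier).
Among Drummond, Whitfield and Obi, by date of most recent title (later first): Drummond and Whitfield (20 Oct 2011) before Obi (26 Dec 2007).
Among Drummond and Whitfield, alphabetically by surname: Drummond before Whitfield.
Order: Horvat, Drummond, Whitfield, Obi, Ivanova. So position 3.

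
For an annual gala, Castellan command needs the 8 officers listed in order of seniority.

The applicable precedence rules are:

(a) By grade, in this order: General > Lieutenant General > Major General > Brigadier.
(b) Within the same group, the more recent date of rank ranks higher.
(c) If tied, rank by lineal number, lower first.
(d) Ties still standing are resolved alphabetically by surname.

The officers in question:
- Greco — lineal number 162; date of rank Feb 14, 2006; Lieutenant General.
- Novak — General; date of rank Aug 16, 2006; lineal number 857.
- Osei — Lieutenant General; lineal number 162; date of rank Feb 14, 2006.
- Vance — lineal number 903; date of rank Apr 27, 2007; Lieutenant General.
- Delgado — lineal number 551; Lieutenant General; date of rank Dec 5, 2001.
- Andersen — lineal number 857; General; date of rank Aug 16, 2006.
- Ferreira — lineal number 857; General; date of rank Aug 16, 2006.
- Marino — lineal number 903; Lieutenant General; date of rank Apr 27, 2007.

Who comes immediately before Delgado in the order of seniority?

By grade: Andersen, Ferreira and Novak (General); then Marino, Vance, Greco, Osei and Delgado (Lieutenant General).
Andersen, Ferreira and Novak all have date of rank Aug 16, 2006, so the next rule applies.
Andersen, Ferreira and Novak all have lineal number 857, so the next rule applies.
Among Andersen, Ferreira and Novak, alphabetically by surname: Andersen before Ferreira before Novak.
Among Marino, Vance, Greco, Osei and Delgado, by date of rank (later first): Marino and Vance (Apr 27, 2007) before Greco and Osei (Feb 14, 2006) before Delgado (Dec 5, 2001).
Marino and Vance both have lineal number 903, so the next rule applies.
Among Marino and Vance, alphabetically by surname: Marino before Vance.
Greco and Osei both have lineal number 162, so the next rule applies.
Among Greco and Osei, alphabetically by surname: Greco before Osei.
Order: Andersen, Ferreira, Novak, Marino, Vance, Greco, Osei, Delgado.

Osei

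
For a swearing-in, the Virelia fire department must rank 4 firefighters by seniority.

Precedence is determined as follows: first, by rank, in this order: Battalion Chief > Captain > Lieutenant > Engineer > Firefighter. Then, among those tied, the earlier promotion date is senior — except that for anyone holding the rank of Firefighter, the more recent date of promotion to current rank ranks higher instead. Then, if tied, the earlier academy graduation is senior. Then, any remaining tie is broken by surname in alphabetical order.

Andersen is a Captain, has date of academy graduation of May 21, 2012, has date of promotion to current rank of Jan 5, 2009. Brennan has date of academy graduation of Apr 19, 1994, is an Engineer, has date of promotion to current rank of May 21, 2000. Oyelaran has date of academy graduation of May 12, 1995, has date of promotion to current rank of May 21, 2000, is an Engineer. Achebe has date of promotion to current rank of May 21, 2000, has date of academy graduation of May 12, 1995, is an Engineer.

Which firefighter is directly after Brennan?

By rank: Andersen (Captain); then Brennan, Achebe and Oyelaran (Engineer).
Brennan, Achebe and Oyelaran all have date of promotion to current rank May 21, 2000, so the next rule applies.
Among Brennan, Achebe and Oyelaran, by date of academy graduation (earlier first): Brennan (Apr 19, 1994) before Achebe and Oyelaran (May 12, 1995).
Among Achebe and Oyelaran, alphabetically by surname: Achebe before Oyelaran.
Order: Andersen, Brennan, Achebe, Oyelaran.

Achebe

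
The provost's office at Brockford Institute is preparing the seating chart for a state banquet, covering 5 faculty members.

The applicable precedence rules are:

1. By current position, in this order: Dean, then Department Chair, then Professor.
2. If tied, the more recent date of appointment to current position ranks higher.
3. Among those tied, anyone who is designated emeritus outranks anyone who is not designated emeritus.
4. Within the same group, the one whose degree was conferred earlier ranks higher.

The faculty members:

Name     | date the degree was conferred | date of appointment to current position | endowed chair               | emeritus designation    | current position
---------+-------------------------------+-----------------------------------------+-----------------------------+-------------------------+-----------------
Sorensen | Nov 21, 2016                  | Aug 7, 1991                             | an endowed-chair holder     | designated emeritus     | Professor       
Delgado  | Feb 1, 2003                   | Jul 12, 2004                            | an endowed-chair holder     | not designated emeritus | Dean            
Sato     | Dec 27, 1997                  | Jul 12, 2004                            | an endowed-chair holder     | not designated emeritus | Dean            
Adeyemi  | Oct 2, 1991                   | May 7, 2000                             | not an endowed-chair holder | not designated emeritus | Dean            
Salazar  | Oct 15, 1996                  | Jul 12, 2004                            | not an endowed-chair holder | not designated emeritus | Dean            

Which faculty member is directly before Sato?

Salazar

By current position: Salazar, Sato, Delgado and Adeyemi (Dean); then Sorensen (Professor).
Among Salazar, Sato, Delgado and Adeyemi, by date of appointment to current position (later first): Salazar, Sato and Delgado (Jul 12, 2004) before Adeyemi (May 7, 2000).
Salazar, Sato and Delgado are each not designated emeritus, so the next rule applies.
Among Salazar, Sato and Delgado, by date the degree was conferred (earlier first): Salazar (Oct 15, 1996) before Sato (Dec 27, 1997) before Delgado (Feb 1, 2003).
Order: Salazar, Sato, Delgado, Adeyemi, Sorensen.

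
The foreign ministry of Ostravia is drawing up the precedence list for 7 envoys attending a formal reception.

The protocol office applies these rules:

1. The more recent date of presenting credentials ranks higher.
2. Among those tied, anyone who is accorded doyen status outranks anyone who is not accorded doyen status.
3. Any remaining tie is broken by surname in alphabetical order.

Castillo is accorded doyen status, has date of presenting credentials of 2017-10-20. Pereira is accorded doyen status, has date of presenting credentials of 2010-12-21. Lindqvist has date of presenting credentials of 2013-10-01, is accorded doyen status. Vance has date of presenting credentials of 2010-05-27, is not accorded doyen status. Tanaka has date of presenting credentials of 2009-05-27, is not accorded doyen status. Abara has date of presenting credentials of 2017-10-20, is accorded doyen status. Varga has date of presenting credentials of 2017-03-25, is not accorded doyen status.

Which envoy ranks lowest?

Tanaka

By date of presenting credentials (later first): Abara and Castillo (both 2017-10-20); then Varga (2017-03-25); then Lindqvist (2013-10-01); then Pereira (2010-12-21); then Vance (2010-05-27); then Tanaka (2009-05-27).
Abara and Castillo are each accorded doyen status, so the next rule applies.
Among Abara and Castillo, alphabetically by surname: Abara before Castillo.
Order: Abara, Castillo, Varga, Lindqvist, Pereira, Vance, Tanaka.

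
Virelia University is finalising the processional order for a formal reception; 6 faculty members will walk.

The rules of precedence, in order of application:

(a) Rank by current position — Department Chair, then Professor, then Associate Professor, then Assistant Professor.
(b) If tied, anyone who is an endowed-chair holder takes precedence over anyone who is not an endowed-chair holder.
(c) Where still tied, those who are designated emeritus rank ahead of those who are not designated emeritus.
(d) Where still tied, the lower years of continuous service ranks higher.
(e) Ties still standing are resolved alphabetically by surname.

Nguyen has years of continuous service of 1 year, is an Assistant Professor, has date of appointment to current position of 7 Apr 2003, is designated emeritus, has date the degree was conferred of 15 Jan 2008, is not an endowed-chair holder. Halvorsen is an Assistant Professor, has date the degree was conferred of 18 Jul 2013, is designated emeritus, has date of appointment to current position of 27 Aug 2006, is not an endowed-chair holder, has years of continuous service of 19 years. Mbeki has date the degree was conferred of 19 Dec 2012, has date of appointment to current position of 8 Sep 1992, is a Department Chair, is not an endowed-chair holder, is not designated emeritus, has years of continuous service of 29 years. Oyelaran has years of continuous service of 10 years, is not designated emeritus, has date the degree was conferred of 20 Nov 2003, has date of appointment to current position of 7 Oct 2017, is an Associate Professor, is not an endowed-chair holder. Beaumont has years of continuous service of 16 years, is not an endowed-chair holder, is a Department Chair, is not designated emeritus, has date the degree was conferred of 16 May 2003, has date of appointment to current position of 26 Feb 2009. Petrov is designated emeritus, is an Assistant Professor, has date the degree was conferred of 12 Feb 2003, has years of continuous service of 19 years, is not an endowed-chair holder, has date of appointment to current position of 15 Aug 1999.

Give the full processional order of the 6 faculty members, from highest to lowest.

Beaumont, Mbeki, Oyelaran, Nguyen, Halvorsen, Petrov

By current position: Beaumont and Mbeki (Department Chair); then Oyelaran (Associate Professor); then Nguyen, Halvorsen and Petrov (Assistant Professor).
Beaumont and Mbeki are each not an endowed-chair holder, so the next rule applies.
Beaumont and Mbeki are each not designated emeritus, so the next rule applies.
Among Beaumont and Mbeki, by years of continuous service (lower first): Beaumont (16 years) before Mbeki (29 years).
Nguyen, Halvorsen and Petrov are each not an endowed-chair holder, so the next rule applies.
Nguyen, Halvorsen and Petrov are each designated emeritus, so the next rule applies.
Among Nguyen, Halvorsen and Petrov, by years of continuous service (lower first): Nguyen (1 year) before Halvorsen and Petrov (19 years).
Among Halvorsen and Petrov, alphabetically by surname: Halvorsen before Petrov.
Full order: Beaumont, Mbeki, Oyelaran, Nguyen, Halvorsen, Petrov.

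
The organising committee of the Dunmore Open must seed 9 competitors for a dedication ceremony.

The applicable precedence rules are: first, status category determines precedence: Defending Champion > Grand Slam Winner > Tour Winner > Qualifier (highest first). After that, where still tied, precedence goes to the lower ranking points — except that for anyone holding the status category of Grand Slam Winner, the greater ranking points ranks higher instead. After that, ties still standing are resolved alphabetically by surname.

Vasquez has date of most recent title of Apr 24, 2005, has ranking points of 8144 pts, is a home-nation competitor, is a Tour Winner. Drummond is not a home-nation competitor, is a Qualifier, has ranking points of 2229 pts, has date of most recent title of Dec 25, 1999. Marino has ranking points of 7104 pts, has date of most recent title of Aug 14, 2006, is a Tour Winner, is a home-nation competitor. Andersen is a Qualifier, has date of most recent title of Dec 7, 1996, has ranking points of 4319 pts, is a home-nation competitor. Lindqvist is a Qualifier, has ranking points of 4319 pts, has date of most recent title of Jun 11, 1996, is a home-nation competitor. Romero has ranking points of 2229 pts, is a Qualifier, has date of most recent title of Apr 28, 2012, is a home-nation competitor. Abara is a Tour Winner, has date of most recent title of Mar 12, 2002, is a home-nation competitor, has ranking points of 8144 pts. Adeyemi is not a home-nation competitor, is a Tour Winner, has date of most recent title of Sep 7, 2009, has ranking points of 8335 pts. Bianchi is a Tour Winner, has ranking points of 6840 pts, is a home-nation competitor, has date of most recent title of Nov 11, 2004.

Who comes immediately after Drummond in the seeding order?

By status category: Bianchi, Marino, Abara, Vasquez and Adeyemi (Tour Winner); then Drummond, Romero, Andersen and Lindqvist (Qualifier).
Among Bianchi, Marino, Abara, Vasquez and Adeyemi, by ranking points (lower first): Bianchi (6840 pts) before Marino (7104 pts) before Abara and Vasquez (8144 pts) before Adeyemi (8335 pts).
Among Abara and Vasquez, alphabetically by surname: Abara before Vasquez.
Among Drummond, Romero, Andersen and Lindqvist, by ranking points (lower first): Drummond and Romero (2229 pts) before Andersen and Lindqvist (4319 pts).
Among Drummond and Romero, alphabetically by surname: Drummond before Romero.
Among Andersen and Lindqvist, alphabetically by surname: Andersen before Lindqvist.
Order: Bianchi, Marino, Abara, Vasquez, Adeyemi, Drummond, Romero, Andersen, Lindqvist.

Romero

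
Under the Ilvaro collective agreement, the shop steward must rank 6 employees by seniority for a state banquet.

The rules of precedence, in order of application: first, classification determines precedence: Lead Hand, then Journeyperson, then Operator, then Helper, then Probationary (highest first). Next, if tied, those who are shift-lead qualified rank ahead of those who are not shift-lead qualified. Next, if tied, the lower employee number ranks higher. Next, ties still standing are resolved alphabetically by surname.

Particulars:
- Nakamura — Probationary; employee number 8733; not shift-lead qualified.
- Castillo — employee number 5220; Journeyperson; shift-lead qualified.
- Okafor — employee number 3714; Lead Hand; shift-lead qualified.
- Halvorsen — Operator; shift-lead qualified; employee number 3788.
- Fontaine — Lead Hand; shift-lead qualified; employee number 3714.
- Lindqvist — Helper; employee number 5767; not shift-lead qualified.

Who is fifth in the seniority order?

By classification: Fontaine and Okafor (Lead Hand); then Castillo (Journeyperson); then Halvorsen (Operator); then Lindqvist (Helper); then Nakamura (Probationary).
Fontaine and Okafor are each shift-lead qualified, so the next rule applies.
Fontaine and Okafor both have employee number 3714, so the next rule applies.
Among Fontaine and Okafor, alphabetically by surname: Fontaine before Okafor.
Order: Fontaine, Okafor, Castillo, Halvorsen, Lindqvist, Nakamura.

Lindqvist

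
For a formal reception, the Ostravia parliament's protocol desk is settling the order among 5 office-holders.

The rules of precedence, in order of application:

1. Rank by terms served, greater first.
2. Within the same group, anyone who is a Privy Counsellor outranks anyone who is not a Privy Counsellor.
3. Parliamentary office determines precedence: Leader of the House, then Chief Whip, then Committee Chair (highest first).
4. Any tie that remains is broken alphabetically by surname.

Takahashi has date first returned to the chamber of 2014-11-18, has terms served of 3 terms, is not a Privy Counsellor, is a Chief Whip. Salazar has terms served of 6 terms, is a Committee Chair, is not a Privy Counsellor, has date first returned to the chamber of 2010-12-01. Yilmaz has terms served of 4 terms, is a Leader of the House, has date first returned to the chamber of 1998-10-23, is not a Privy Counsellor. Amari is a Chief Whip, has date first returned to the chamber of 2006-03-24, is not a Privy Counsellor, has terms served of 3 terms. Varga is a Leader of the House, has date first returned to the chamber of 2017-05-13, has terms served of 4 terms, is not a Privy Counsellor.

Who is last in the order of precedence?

Takahashi

By terms served (higher first): Salazar (6 terms); then Varga and Yilmaz (both 4 terms); then Amari and Takahashi (both 3 terms).
Varga and Yilmaz are each not a Privy Counsellor, so the next rule applies.
Varga and Yilmaz are each Leader of the House, so the next rule applies.
Among Varga and Yilmaz, alphabetically by surname: Varga before Yilmaz.
Amari and Takahashi are each not a Privy Counsellor, so the next rule applies.
Amari and Takahashi are each Chief Whip, so the next rule applies.
Among Amari and Takahashi, alphabetically by surname: Amari before Takahashi.
Order: Salazar, Varga, Yilmaz, Amari, Takahashi.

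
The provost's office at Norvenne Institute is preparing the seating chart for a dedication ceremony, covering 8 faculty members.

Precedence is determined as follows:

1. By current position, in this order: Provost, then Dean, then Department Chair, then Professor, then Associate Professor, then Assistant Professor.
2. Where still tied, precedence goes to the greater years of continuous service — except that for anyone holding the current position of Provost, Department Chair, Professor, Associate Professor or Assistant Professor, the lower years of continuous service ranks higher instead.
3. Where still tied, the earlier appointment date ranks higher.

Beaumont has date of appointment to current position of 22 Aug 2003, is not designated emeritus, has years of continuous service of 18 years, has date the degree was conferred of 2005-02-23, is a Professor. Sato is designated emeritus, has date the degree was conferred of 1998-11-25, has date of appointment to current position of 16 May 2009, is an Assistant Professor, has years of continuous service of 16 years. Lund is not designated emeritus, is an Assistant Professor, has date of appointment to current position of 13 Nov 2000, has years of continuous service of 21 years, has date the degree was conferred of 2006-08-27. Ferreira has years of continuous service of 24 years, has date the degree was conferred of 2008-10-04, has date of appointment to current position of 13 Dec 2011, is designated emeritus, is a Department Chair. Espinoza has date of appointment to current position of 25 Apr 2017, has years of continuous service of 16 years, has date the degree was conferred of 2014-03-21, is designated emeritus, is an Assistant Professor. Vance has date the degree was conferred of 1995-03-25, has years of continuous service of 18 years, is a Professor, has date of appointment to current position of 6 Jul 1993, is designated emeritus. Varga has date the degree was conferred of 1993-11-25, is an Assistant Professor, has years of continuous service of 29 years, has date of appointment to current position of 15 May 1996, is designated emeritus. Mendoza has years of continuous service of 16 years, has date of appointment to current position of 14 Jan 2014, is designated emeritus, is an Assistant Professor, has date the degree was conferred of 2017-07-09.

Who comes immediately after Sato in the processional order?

By current position: Ferreira (Department Chair); then Vance and Beaumont (Professor); then Sato, Mendoza, Espinoza, Lund and Varga (Assistant Professor).
Vance and Beaumont both have years of continuous service 18 years, so the next rule applies.
Among Vance and Beaumont, by date of appointment to current position (earlier first): Vance (6 Jul 1993) before Beaumont (22 Aug 2003).
Among Sato, Mendoza, Espinoza, Lund and Varga, by years of continuous service (lower first) (reversed rule for this group): Sato, Mendoza and Espinoza (16 years) before Lund (21 years) before Varga (29 years).
Among Sato, Mendoza and Espinoza, by date of appointment to current position (earlier first): Sato (16 May 2009) before Mendoza (14 Jan 2014) before Espinoza (25 Apr 2017).
Order: Ferreira, Vance, Beaumont, Sato, Mendoza, Espinoza, Lund, Varga.

Mendoza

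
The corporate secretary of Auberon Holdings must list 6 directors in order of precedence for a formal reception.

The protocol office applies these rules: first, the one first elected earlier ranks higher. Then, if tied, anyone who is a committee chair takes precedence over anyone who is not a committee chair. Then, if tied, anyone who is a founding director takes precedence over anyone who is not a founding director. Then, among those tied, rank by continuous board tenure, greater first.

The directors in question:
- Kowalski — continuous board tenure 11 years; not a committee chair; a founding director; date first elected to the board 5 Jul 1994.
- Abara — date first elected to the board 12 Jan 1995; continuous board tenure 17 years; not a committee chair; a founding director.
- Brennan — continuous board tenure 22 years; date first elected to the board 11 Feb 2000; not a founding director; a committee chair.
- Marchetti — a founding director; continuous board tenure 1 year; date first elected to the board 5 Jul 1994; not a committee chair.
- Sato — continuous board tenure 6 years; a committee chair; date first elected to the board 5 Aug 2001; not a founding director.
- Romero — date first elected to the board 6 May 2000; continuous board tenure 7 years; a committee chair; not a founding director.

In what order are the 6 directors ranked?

By date first elected to the board (earlier first): Kowalski and Marchetti (both 5 Jul 1994); then Abara (12 Jan 1995); then Brennan (11 Feb 2000); then Romero (6 May 2000); then Sato (5 Aug 2001).
Kowalski and Marchetti are each not a committee chair, so the next rule applies.
Kowalski and Marchetti are each a founding director, so the next rule applies.
Among Kowalski and Marchetti, by continuous board tenure (higher first): Kowalski (11 years) before Marchetti (1 year).
Full order: Kowalski, Marchetti, Abara, Brennan, Romero, Sato.

Kowalski, Marchetti, Abara, Brennan, Romero, Sato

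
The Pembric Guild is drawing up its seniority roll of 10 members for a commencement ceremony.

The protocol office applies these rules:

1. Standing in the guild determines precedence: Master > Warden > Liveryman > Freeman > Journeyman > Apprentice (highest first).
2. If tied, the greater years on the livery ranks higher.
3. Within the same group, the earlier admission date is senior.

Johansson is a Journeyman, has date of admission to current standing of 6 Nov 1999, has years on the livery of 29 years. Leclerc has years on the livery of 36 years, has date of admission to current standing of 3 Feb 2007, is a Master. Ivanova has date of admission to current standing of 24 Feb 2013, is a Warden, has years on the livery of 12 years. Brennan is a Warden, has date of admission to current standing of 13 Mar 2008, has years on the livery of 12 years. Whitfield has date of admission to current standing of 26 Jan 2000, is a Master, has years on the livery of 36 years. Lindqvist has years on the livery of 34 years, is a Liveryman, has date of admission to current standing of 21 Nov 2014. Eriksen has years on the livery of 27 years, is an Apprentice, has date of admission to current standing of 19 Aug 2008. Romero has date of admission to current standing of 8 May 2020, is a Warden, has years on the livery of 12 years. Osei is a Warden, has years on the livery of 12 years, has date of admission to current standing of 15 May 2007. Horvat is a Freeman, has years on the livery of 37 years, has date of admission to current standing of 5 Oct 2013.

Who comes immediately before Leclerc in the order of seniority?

Whitfield

By standing in the guild: Whitfield and Leclerc (Master); then Osei, Brennan, Ivanova and Romero (Warden); then Lindqvist (Liveryman); then Horvat (Freeman); then Johansson (Journeyman); then Eriksen (Apprentice).
Whitfield and Leclerc both have years on the livery 36 years, so the next rule applies.
Among Whitfield and Leclerc, by date of admission to current standing (earlier first): Whitfield (26 Jan 2000) before Leclerc (3 Feb 2007).
Osei, Brennan, Ivanova and Romero all have years on the livery 12 years, so the next rule applies.
Among Osei, Brennan, Ivanova and Romero, by date of admission to current standing (earlier first): Osei (15 May 2007) before Brennan (13 Mar 2008) before Ivanova (24 Feb 2013) before Romero (8 May 2020).
Order: Whitfield, Leclerc, Osei, Brennan, Ivanova, Romero, Lindqvist, Horvat, Johansson, Eriksen.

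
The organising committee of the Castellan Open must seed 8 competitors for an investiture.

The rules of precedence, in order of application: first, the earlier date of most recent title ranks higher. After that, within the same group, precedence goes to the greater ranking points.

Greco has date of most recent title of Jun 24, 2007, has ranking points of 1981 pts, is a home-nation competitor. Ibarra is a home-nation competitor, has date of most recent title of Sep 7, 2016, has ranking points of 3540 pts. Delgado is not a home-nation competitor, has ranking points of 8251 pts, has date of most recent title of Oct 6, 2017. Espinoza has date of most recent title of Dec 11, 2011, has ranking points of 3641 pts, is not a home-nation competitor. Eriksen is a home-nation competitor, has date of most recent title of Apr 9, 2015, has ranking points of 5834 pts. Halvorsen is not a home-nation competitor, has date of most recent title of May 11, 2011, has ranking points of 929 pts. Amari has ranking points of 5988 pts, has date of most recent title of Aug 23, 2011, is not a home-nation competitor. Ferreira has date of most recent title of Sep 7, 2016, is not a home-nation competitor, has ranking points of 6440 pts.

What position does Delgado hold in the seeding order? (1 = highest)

By date of most recent title (earlier first): Greco (Jun 24, 2007); then Halvorsen (May 11, 2011); then Amari (Aug 23, 2011); then Espinoza (Dec 11, 2011); then Eriksen (Apr 9, 2015); then Ferreira and Ibarra (both Sep 7, 2016); then Delgado (Oct 6, 2017).
Among Ferreira and Ibarra, by ranking points (higher first): Ferreira (6440 pts) before Ibarra (3540 pts).
Order: Greco, Halvorsen, Amari, Espinoza, Eriksen, Ferreira, Ibarra, Delgado. So position 8.

8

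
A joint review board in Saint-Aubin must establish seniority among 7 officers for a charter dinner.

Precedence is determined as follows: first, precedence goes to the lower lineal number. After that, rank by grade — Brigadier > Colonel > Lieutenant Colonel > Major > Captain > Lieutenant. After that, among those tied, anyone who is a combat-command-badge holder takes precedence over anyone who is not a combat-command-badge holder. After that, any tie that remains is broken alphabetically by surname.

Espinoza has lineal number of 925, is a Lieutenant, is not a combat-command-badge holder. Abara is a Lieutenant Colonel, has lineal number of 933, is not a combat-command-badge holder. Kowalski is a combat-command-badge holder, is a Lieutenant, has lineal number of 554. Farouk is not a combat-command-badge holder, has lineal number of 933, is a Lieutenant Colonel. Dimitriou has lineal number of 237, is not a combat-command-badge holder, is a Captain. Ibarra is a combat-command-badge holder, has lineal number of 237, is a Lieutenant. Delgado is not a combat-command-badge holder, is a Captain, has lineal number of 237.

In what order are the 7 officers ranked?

By lineal number (lower first): Delgado, Dimitriou and Ibarra (each 237); then Kowalski (554); then Espinoza (925); then Abara and Farouk (both 933).
Among Delgado, Dimitriou and Ibarra, by grade: Delgado and Dimitriou (Captain) before Ibarra (Lieutenant).
Delgado and Dimitriou are each not a combat-command-badge holder, so the next rule applies.
Among Delgado and Dimitriou, alphabetically by surname: Delgado before Dimitriou.
Abara and Farouk are each Lieutenant Colonel, so the next rule applies.
Abara and Farouk are each not a combat-command-badge holder, so the next rule applies.
Among Abara and Farouk, alphabetically by surname: Abara before Farouk.
Full order: Delgado, Dimitriou, Ibarra, Kowalski, Espinoza, Abara, Farouk.

Delgado, Dimitriou, Ibarra, Kowalski, Espinoza, Abara, Farouk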